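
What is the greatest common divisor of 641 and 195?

gcd(641, 195) = 1  (641 = 3×195 + 56, 195 = 3×56 + 27, 56 = 2×27 + 2, 27 = 13×2 + 1, 2 = 2×1).

1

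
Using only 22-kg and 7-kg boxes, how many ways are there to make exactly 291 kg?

2

Need nonnegative integers with 22j + 7k = 291.
gcd(22, 7) = 1, and 22·(1) + 7·(-3) = 1.
So (j₀, k₀) = (291, -873); general j = 291 + 7t, k = -873 - 22t.
j ≥ 0 ⇒ t ≥ -41; k ≥ 0 ⇒ t ≤ -40. That's 2 values of t.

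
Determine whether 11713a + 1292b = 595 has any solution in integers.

yes

gcd(11713, 1292) = 17  (11713 = 9·1292 + 85, 1292 = 15·85 + 17, 85 = 5·17).
17 divides 595, so integer solutions exist.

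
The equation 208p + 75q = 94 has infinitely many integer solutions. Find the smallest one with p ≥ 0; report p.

43

gcd(208, 75) = 1  (208 = 2×75 + 58, 75 = 1×58 + 17, 58 = 3×17 + 7, 17 = 2×7 + 3, 7 = 2×3 + 1, 3 = 3×1).
1 divides 94, so solutions exist.
Back-substituting, 208×(22) + 75×(-61) = 1.
Scale by 94/1 = 94: (p₀, q₀) = (2068, -5734).
General solution: p = 2068 + 75t, q = -5734 - 208t for integer t.
p ≥ 0: smallest is 2068 mod 75 = 43 (at t = -27), with q = -118.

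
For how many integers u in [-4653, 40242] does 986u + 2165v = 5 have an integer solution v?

21

gcd(2165, 986) = 1.
By Bézout, 986*(516) + 2165*(-235) = 1.
Particular solution: (415, -189).
General solution: u = 415 + 2165t, v = -189 - 986t for integer t.
-4653 ≤ 415 + 2165t ≤ 40242 gives t ∈ [-2, 18], which is 21 values.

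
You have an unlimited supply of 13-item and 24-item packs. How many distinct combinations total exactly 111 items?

1

Need nonnegative integers with 13j + 24k = 111.
gcd(13, 24) = 1, and 13·(-11) + 24·(6) = 1.
So (j₀, k₀) = (-1221, 666); general j = -1221 + 24t, k = 666 - 13t.
j ≥ 0 ⇒ t ≥ 51; k ≥ 0 ⇒ t ≤ 51. That's 1 value of t.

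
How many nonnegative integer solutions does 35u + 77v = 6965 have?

19

gcd(77, 35) = 7.
By Bézout, 35*(-2) + 77*(1) = 7.
One solution: (1, 90).
General: u = 1 + 11t, v = 90 - 5t.
u ≥ 0 ⇒ t ≥ 0; v ≥ 0 ⇒ t ≤ 18. So t ∈ [0, 18]: 19 solutions.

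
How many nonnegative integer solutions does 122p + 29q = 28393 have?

gcd(122, 29):
  122 = 4*29 + 6
  29 = 4*6 + 5
  6 = 1*5 + 1
  5 = 5*1
so gcd(122, 29) = 1.
Back-substitute for Bézout coefficients:
  1 = 6 - 1*5
  ... = 122*(5) + 29*(-21)
Scale by 28393: one solution is (141965, -596253). Reduce p mod 29: (10, 937).
General: p = 10 + 29t, q = 937 - 122t.
p ≥ 0 ⇒ t ≥ 0; q ≥ 0 ⇒ t ≤ 7. So t ∈ [0, 7]: 8 solutions.

8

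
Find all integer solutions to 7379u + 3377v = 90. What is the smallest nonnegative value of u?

gcd(7379, 3377):
  7379 = 2·3377 + 625
  3377 = 5·625 + 252
  625 = 2·252 + 121
  252 = 2·121 + 10
  121 = 12·10 + 1
  10 = 10·1
so gcd(7379, 3377) = 1.
1 divides 90, so solutions exist.
Back-substitute for Bézout coefficients:
  1 = 121 - 12·10
  ... = 7379·(335) + 3377·(-732)
Scale by 90/1 = 90: (u₀, v₀) = (30150, -65880).
General solution: u = 30150 + 3377t, v = -65880 - 7379t for integer t.
u ≥ 0: smallest is 30150 mod 3377 = 3134 (at t = -8), with v = -6848.

3134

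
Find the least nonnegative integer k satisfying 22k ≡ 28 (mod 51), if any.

gcd(51, 22) = 1  (51 = 2*22 + 7, 22 = 3*7 + 1, 7 = 7*1).
1 divides 28, so solutions exist.
Back-substituting, 22*(7) + 51*(-3) = 1.
So 22*(7) ≡ 1 (mod 51); multiply by 28: k ≡ 196 (mod 51).
Smallest nonnegative: k = 196 mod 51 = 43.

43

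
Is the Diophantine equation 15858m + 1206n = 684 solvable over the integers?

gcd(15858, 1206) = 18  (15858 = 13*1206 + 180, 1206 = 6*180 + 126, 180 = 1*126 + 54, 126 = 2*54 + 18, 54 = 3*18).
18 divides 684, so integer solutions exist.

yes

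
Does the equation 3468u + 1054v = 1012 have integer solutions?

no

gcd(3468, 1054) = 34  (3468 = 3×1054 + 306, 1054 = 3×306 + 136, 306 = 2×136 + 34, 136 = 4×34).
34 does not divide 1012 (remainder 26), so no integer solutions.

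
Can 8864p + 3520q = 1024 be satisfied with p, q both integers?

yes

gcd(8864, 3520) = 32  (8864 = 2·3520 + 1824, 3520 = 1·1824 + 1696, 1824 = 1·1696 + 128, 1696 = 13·128 + 32, 128 = 4·32).
32 divides 1024, so integer solutions exist.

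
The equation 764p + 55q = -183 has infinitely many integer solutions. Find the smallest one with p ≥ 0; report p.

gcd(764, 55) = 1  (764 = 13*55 + 49, 55 = 1*49 + 6, 49 = 8*6 + 1, 6 = 6*1).
1 divides -183, so solutions exist.
Back-substituting, 764*(9) + 55*(-125) = 1.
Scale by -183/1 = -183: (p₀, q₀) = (-1647, 22875).
General solution: p = -1647 + 55t, q = 22875 - 764t for integer t.
p ≥ 0: smallest is -1647 mod 55 = 3 (at t = 30), with q = -45.

3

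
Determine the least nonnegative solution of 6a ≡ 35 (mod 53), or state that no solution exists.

gcd(53, 6):
  53 = 8·6 + 5
  6 = 1·5 + 1
  5 = 5·1
so gcd(53, 6) = 1.
1 divides 35, so solutions exist.
Back-substitute for Bézout coefficients:
  1 = 6 - 1·5
  ... = 6·(9) + 53·(-1)
So 6·(9) ≡ 1 (mod 53); multiply by 35: a ≡ 315 (mod 53).
Smallest nonnegative: a = 315 mod 53 = 50.

50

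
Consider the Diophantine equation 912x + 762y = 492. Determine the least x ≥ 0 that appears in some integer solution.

gcd(912, 762) = 6  (912 = 1×762 + 150, 762 = 5×150 + 12, 150 = 12×12 + 6, 12 = 2×6).
6 divides 492, so solutions exist.
Back-substituting, 912×(61) + 762×(-73) = 6.
Scale by 492/6 = 82: (x₀, y₀) = (5002, -5986).
General solution: x = 5002 + 127t, y = -5986 - 152t for integer t.
x ≥ 0: smallest is 5002 mod 127 = 49 (at t = -39), with y = -58.

49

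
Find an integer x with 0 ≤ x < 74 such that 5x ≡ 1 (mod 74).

gcd(74, 5):
  74 = 14·5 + 4
  5 = 1·4 + 1
  4 = 4·1
so gcd(74, 5) = 1.
Back-substitute for Bézout coefficients:
  1 = 5 - 1·4
  ... = 5·(15) + 74·(-1)
So 5·15 ≡ 1 (mod 74), and 15 mod 74 = 15.

15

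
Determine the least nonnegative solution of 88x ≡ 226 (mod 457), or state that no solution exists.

283

gcd(457, 88):
  457 = 5*88 + 17
  88 = 5*17 + 3
  17 = 5*3 + 2
  3 = 1*2 + 1
  2 = 2*1
so gcd(457, 88) = 1.
1 divides 226, so solutions exist.
Back-substitute for Bézout coefficients:
  1 = 3 - 1*2
  ... = 88*(161) + 457*(-31)
So 88*(161) ≡ 1 (mod 457); multiply by 226: x ≡ 36386 (mod 457).
Smallest nonnegative: x = 36386 mod 457 = 283.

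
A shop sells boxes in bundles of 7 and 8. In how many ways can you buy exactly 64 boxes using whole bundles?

Need nonnegative integers with 7j + 8k = 64.
gcd(7, 8) = 1, and 7·(-1) + 8·(1) = 1.
So (j₀, k₀) = (-64, 64); general j = -64 + 8t, k = 64 - 7t.
j ≥ 0 ⇒ t ≥ 8; k ≥ 0 ⇒ t ≤ 9. That's 2 values of t.

2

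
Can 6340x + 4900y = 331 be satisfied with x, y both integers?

no

gcd(6340, 4900) = 20  (6340 = 1·4900 + 1440, 4900 = 3·1440 + 580, 1440 = 2·580 + 280, 580 = 2·280 + 20, 280 = 14·20).
20 does not divide 331 (remainder 11), so no integer solutions.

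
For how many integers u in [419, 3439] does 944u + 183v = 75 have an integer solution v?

17

gcd(944, 183) = 1  (944 = 5*183 + 29, 183 = 6*29 + 9, 29 = 3*9 + 2, 9 = 4*2 + 1, 2 = 2*1).
Back-substituting, 944*(-82) + 183*(423) = 1.
Scale by 75: particular solution (-6150, 31725); reduce u mod 183: (72, -371).
General solution: u = 72 + 183t, v = -371 - 944t for integer t.
419 ≤ 72 + 183t ≤ 3439 gives t ∈ [2, 18], which is 17 values.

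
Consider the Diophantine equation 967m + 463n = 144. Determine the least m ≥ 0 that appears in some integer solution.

331

gcd(967, 463):
  967 = 2·463 + 41
  463 = 11·41 + 12
  41 = 3·12 + 5
  12 = 2·5 + 2
  5 = 2·2 + 1
  2 = 2·1
so gcd(967, 463) = 1.
1 divides 144, so solutions exist.
Back-substitute for Bézout coefficients:
  1 = 5 - 2·2
  ... = 967·(192) + 463·(-401)
Scale by 144/1 = 144: (m₀, n₀) = (27648, -57744).
General solution: m = 27648 + 463t, n = -57744 - 967t for integer t.
m ≥ 0: smallest is 27648 mod 463 = 331 (at t = -59), with n = -691.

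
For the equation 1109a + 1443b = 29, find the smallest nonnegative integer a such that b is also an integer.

gcd(1443, 1109):
  1443 = 1*1109 + 334
  1109 = 3*334 + 107
  334 = 3*107 + 13
  107 = 8*13 + 3
  13 = 4*3 + 1
  3 = 3*1
so gcd(1443, 1109) = 1.
1 divides 29, so solutions exist.
Back-substitute for Bézout coefficients:
  1 = 13 - 4*3
  ... = 1109*(-445) + 1443*(342)
Scale by 29/1 = 29: (a₀, b₀) = (-12905, 9918).
General solution: a = -12905 + 1443t, b = 9918 - 1109t for integer t.
a ≥ 0: smallest is -12905 mod 1443 = 82 (at t = 9), with b = -63.

82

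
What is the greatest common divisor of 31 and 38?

1

gcd(38, 31):
  38 = 1·31 + 7
  31 = 4·7 + 3
  7 = 2·3 + 1
  3 = 3·1
so gcd(38, 31) = 1.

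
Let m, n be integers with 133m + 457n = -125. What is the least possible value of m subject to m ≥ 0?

298

gcd(457, 133):
  457 = 3*133 + 58
  133 = 2*58 + 17
  58 = 3*17 + 7
  17 = 2*7 + 3
  7 = 2*3 + 1
  3 = 3*1
so gcd(457, 133) = 1.
1 divides -125, so solutions exist.
Back-substitute for Bézout coefficients:
  1 = 7 - 2*3
  ... = 133*(-134) + 457*(39)
Scale by -125/1 = -125: (m₀, n₀) = (16750, -4875).
General solution: m = 16750 + 457t, n = -4875 - 133t for integer t.
m ≥ 0: smallest is 16750 mod 457 = 298 (at t = -36), with n = -87.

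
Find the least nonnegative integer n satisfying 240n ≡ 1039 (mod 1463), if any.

47

gcd(1463, 240):
  1463 = 6×240 + 23
  240 = 10×23 + 10
  23 = 2×10 + 3
  10 = 3×3 + 1
  3 = 3×1
so gcd(1463, 240) = 1.
1 divides 1039, so solutions exist.
Back-substitute for Bézout coefficients:
  1 = 10 - 3×3
  ... = 240×(445) + 1463×(-73)
So 240×(445) ≡ 1 (mod 1463); multiply by 1039: n ≡ 462355 (mod 1463).
Smallest nonnegative: n = 462355 mod 1463 = 47.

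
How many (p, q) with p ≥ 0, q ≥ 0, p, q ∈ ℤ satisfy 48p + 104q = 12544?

gcd(104, 48):
  104 = 2*48 + 8
  48 = 6*8
so gcd(104, 48) = 8.
Back-substitute for Bézout coefficients:
  8 = 104 - 2*48
  ... = 48*(-2) + 104*(1)
Scale by 1568: one solution is (-3136, 1568). Reduce p mod 13: (10, 116).
General: p = 10 + 13t, q = 116 - 6t.
p ≥ 0 ⇒ t ≥ 0; q ≥ 0 ⇒ t ≤ 19. So t ∈ [0, 19]: 20 solutions.

20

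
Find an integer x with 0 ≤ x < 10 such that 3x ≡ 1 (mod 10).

gcd(10, 3):
  10 = 3·3 + 1
  3 = 3·1
so gcd(10, 3) = 1.
Back-substitute for Bézout coefficients:
  1 = 10 - 3·3
  ... = 3·(-3) + 10·(1)
So 3·-3 ≡ 1 (mod 10), and -3 mod 10 = 7.

7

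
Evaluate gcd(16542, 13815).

9

gcd(16542, 13815):
  16542 = 1*13815 + 2727
  13815 = 5*2727 + 180
  2727 = 15*180 + 27
  180 = 6*27 + 18
  27 = 1*18 + 9
  18 = 2*9
so gcd(16542, 13815) = 9.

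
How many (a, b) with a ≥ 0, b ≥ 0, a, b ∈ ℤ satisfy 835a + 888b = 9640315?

13

gcd(888, 835) = 1  (888 = 1×835 + 53, 835 = 15×53 + 40, 53 = 1×40 + 13, 40 = 3×13 + 1, 13 = 13×1).
Back-substituting, 835×(67) + 888×(-63) = 1.
Scale by 9640315: one solution is (645901105, -607339845). Reduce a mod 888: (97, 10765).
General: a = 97 + 888t, b = 10765 - 835t.
a ≥ 0 ⇒ t ≥ 0; b ≥ 0 ⇒ t ≤ 12. So t ∈ [0, 12]: 13 solutions.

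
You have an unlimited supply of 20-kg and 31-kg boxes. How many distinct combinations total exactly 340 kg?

Need nonnegative integers with 20j + 31k = 340.
gcd(20, 31) = 1, and 20·(14) + 31·(-9) = 1.
So (j₀, k₀) = (4760, -3060); general j = 4760 + 31t, k = -3060 - 20t.
j ≥ 0 ⇒ t ≥ -153; k ≥ 0 ⇒ t ≤ -153. That's 1 value of t.

1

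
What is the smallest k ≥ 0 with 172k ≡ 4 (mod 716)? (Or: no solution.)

gcd(716, 172) = 4  (716 = 4×172 + 28, 172 = 6×28 + 4, 28 = 7×4).
4 divides 4, so solutions exist.
Back-substituting, 172×(25) + 716×(-6) = 4.
So 172×(25) ≡ 4 (mod 716); multiply by 1: k ≡ 25 (mod 179).
Smallest nonnegative: k = 25 mod 179 = 25.

25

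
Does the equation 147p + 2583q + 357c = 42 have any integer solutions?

gcd(2583, 147) = 21  (2583 = 17*147 + 84, 147 = 1*84 + 63, 84 = 1*63 + 21, 63 = 3*21).
gcd(21, 357) = 21.
21 divides 42, so integer solutions exist.

yes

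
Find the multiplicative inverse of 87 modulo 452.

gcd(452, 87) = 1.
By Bézout, 87·(-213) + 452·(41) = 1.
So 87·-213 ≡ 1 (mod 452), and -213 mod 452 = 239.

239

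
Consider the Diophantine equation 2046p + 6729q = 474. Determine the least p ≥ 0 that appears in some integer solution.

gcd(6729, 2046):
  6729 = 3*2046 + 591
  2046 = 3*591 + 273
  591 = 2*273 + 45
  273 = 6*45 + 3
  45 = 15*3
so gcd(6729, 2046) = 3.
3 divides 474, so solutions exist.
Back-substitute for Bézout coefficients:
  3 = 273 - 6*45
  ... = 2046*(148) + 6729*(-45)
Scale by 474/3 = 158: (p₀, q₀) = (23384, -7110).
General solution: p = 23384 + 2243t, q = -7110 - 682t for integer t.
p ≥ 0: smallest is 23384 mod 2243 = 954 (at t = -10), with q = -290.

954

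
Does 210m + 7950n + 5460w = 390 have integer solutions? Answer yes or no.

yes

gcd(7950, 210):
  7950 = 37×210 + 180
  210 = 1×180 + 30
  180 = 6×30
so gcd(7950, 210) = 30.
gcd(30, 5460) = 30.
30 divides 390, so integer solutions exist.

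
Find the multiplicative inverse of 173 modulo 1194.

773

gcd(1194, 173) = 1.
By Bézout, 173×(-421) + 1194×(61) = 1.
So 173×-421 ≡ 1 (mod 1194), and -421 mod 1194 = 773.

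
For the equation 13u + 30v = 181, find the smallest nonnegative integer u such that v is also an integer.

7

gcd(30, 13):
  30 = 2*13 + 4
  13 = 3*4 + 1
  4 = 4*1
so gcd(30, 13) = 1.
1 divides 181, so solutions exist.
Back-substitute for Bézout coefficients:
  1 = 13 - 3*4
  ... = 13*(7) + 30*(-3)
Scale by 181/1 = 181: (u₀, v₀) = (1267, -543).
General solution: u = 1267 + 30t, v = -543 - 13t for integer t.
u ≥ 0: smallest is 1267 mod 30 = 7 (at t = -42), with v = 3.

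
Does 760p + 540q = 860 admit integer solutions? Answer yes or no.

yes

gcd(760, 540) = 20  (760 = 1·540 + 220, 540 = 2·220 + 100, 220 = 2·100 + 20, 100 = 5·20).
20 divides 860, so integer solutions exist.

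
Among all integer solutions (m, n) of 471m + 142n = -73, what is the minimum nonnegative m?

gcd(471, 142) = 1.
1 divides -73, so solutions exist.
By Bézout, 471*(-41) + 142*(136) = 1.
Scale by -73/1 = -73: (m₀, n₀) = (2993, -9928).
General solution: m = 2993 + 142t, n = -9928 - 471t for integer t.
m ≥ 0: smallest is 2993 mod 142 = 11 (at t = -21), with n = -37.

11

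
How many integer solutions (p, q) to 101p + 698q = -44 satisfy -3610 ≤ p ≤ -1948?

2

gcd(698, 101) = 1  (698 = 6·101 + 92, 101 = 1·92 + 9, 92 = 10·9 + 2, 9 = 4·2 + 1, 2 = 2·1).
Back-substituting, 101·(311) + 698·(-45) = 1.
Scale by -44: particular solution (-13684, 1980); reduce p mod 698: (276, -40).
General solution: p = 276 + 698t, q = -40 - 101t for integer t.
-3610 ≤ 276 + 698t ≤ -1948 gives t ∈ [-5, -4], which is 2 values.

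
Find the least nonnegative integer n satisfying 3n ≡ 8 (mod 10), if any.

6

gcd(10, 3):
  10 = 3·3 + 1
  3 = 3·1
so gcd(10, 3) = 1.
1 divides 8, so solutions exist.
Back-substitute for Bézout coefficients:
  1 = 10 - 3·3
  ... = 3·(-3) + 10·(1)
So 3·(-3) ≡ 1 (mod 10); multiply by 8: n ≡ -24 (mod 10).
Smallest nonnegative: n = -24 mod 10 = 6.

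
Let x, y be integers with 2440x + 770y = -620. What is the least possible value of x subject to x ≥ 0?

13

gcd(2440, 770):
  2440 = 3·770 + 130
  770 = 5·130 + 120
  130 = 1·120 + 10
  120 = 12·10
so gcd(2440, 770) = 10.
10 divides -620, so solutions exist.
Back-substitute for Bézout coefficients:
  10 = 130 - 1·120
  ... = 2440·(6) + 770·(-19)
Scale by -620/10 = -62: (x₀, y₀) = (-372, 1178).
General solution: x = -372 + 77t, y = 1178 - 244t for integer t.
x ≥ 0: smallest is -372 mod 77 = 13 (at t = 5), with y = -42.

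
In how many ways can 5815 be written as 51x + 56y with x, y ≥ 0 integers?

gcd(56, 51):
  56 = 1·51 + 5
  51 = 10·5 + 1
  5 = 5·1
so gcd(56, 51) = 1.
Back-substitute for Bézout coefficients:
  1 = 51 - 10·5
  ... = 51·(11) + 56·(-10)
Scale by 5815: one solution is (63965, -58150). Reduce x mod 56: (13, 92).
General: x = 13 + 56t, y = 92 - 51t.
x ≥ 0 ⇒ t ≥ 0; y ≥ 0 ⇒ t ≤ 1. So t ∈ [0, 1]: 2 solutions.

2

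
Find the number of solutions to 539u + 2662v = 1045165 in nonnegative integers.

8

gcd(2662, 539) = 11  (2662 = 4·539 + 506, 539 = 1·506 + 33, 506 = 15·33 + 11, 33 = 3·11).
Back-substituting, 539·(-79) + 2662·(16) = 11.
Scale by 95015: one solution is (-7506185, 1520240). Reduce u mod 242: (171, 358).
General: u = 171 + 242t, v = 358 - 49t.
u ≥ 0 ⇒ t ≥ 0; v ≥ 0 ⇒ t ≤ 7. So t ∈ [0, 7]: 8 solutions.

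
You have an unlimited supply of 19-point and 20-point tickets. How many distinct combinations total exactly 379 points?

Need nonnegative integers with 19j + 20k = 379.
gcd(19, 20) = 1, and 19·(-1) + 20·(1) = 1.
So (j₀, k₀) = (-379, 379); general j = -379 + 20t, k = 379 - 19t.
j ≥ 0 ⇒ t ≥ 19; k ≥ 0 ⇒ t ≤ 19. That's 1 value of t.

1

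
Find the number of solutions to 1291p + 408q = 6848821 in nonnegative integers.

13

gcd(1291, 408):
  1291 = 3*408 + 67
  408 = 6*67 + 6
  67 = 11*6 + 1
  6 = 6*1
so gcd(1291, 408) = 1.
Back-substitute for Bézout coefficients:
  1 = 67 - 11*6
  ... = 1291*(67) + 408*(-212)
Scale by 6848821: one solution is (458871007, -1451950052). Reduce p mod 408: (343, 15701).
General: p = 343 + 408t, q = 15701 - 1291t.
p ≥ 0 ⇒ t ≥ 0; q ≥ 0 ⇒ t ≤ 12. So t ∈ [0, 12]: 13 solutions.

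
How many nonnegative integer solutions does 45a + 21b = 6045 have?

19

gcd(45, 21):
  45 = 2×21 + 3
  21 = 7×3
so gcd(45, 21) = 3.
Back-substitute for Bézout coefficients:
  3 = 45 - 2×21
  ... = 45×(1) + 21×(-2)
Scale by 2015: one solution is (2015, -4030). Reduce a mod 7: (6, 275).
General: a = 6 + 7t, b = 275 - 15t.
a ≥ 0 ⇒ t ≥ 0; b ≥ 0 ⇒ t ≤ 18. So t ∈ [0, 18]: 19 solutions.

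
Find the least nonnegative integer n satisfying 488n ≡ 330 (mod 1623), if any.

300

gcd(1623, 488):
  1623 = 3×488 + 159
  488 = 3×159 + 11
  159 = 14×11 + 5
  11 = 2×5 + 1
  5 = 5×1
so gcd(1623, 488) = 1.
1 divides 330, so solutions exist.
Back-substitute for Bézout coefficients:
  1 = 11 - 2×5
  ... = 488×(296) + 1623×(-89)
So 488×(296) ≡ 1 (mod 1623); multiply by 330: n ≡ 97680 (mod 1623).
Smallest nonnegative: n = 97680 mod 1623 = 300.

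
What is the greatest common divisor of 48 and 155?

1

gcd(155, 48):
  155 = 3*48 + 11
  48 = 4*11 + 4
  11 = 2*4 + 3
  4 = 1*3 + 1
  3 = 3*1
so gcd(155, 48) = 1.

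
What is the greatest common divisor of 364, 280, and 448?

28

gcd(364, 280):
  364 = 1·280 + 84
  280 = 3·84 + 28
  84 = 3·28
so gcd(364, 280) = 28.
gcd(28, 448) = 28.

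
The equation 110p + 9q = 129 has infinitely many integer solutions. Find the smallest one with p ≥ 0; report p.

6

gcd(110, 9):
  110 = 12×9 + 2
  9 = 4×2 + 1
  2 = 2×1
so gcd(110, 9) = 1.
1 divides 129, so solutions exist.
Back-substitute for Bézout coefficients:
  1 = 9 - 4×2
  ... = 110×(-4) + 9×(49)
Scale by 129/1 = 129: (p₀, q₀) = (-516, 6321).
General solution: p = -516 + 9t, q = 6321 - 110t for integer t.
p ≥ 0: smallest is -516 mod 9 = 6 (at t = 58), with q = -59.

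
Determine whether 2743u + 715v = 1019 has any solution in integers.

gcd(2743, 715) = 13  (2743 = 3×715 + 598, 715 = 1×598 + 117, 598 = 5×117 + 13, 117 = 9×13).
13 does not divide 1019 (remainder 5), so no integer solutions.

no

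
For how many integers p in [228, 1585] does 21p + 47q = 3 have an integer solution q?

29

gcd(47, 21) = 1  (47 = 2*21 + 5, 21 = 4*5 + 1, 5 = 5*1).
Back-substituting, 21*(9) + 47*(-4) = 1.
Scale by 3: particular solution (27, -12); reduce p mod 47: (27, -12).
General solution: p = 27 + 47t, q = -12 - 21t for integer t.
228 ≤ 27 + 47t ≤ 1585 gives t ∈ [5, 33], which is 29 values.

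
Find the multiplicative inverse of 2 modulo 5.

gcd(5, 2) = 1  (5 = 2×2 + 1, 2 = 2×1).
Back-substituting, 2×(-2) + 5×(1) = 1.
So 2×-2 ≡ 1 (mod 5), and -2 mod 5 = 3.

3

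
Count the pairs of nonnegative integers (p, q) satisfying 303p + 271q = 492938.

6

gcd(303, 271) = 1.
By Bézout, 303·(-127) + 271·(142) = 1.
One solution: (42, 1772).
General: p = 42 + 271t, q = 1772 - 303t.
p ≥ 0 ⇒ t ≥ 0; q ≥ 0 ⇒ t ≤ 5. So t ∈ [0, 5]: 6 solutions.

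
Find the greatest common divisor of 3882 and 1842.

gcd(3882, 1842) = 6  (3882 = 2·1842 + 198, 1842 = 9·198 + 60, 198 = 3·60 + 18, 60 = 3·18 + 6, 18 = 3·6).

6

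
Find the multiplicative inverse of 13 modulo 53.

gcd(53, 13):
  53 = 4×13 + 1
  13 = 13×1
so gcd(53, 13) = 1.
Back-substitute for Bézout coefficients:
  1 = 53 - 4×13
  ... = 13×(-4) + 53×(1)
So 13×-4 ≡ 1 (mod 53), and -4 mod 53 = 49.

49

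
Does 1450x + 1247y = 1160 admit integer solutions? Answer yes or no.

yes

gcd(1450, 1247):
  1450 = 1·1247 + 203
  1247 = 6·203 + 29
  203 = 7·29
so gcd(1450, 1247) = 29.
29 divides 1160, so integer solutions exist.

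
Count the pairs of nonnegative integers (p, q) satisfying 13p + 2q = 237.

9

gcd(13, 2) = 1.
By Bézout, 13·(1) + 2·(-6) = 1.
One solution: (1, 112).
General: p = 1 + 2t, q = 112 - 13t.
p ≥ 0 ⇒ t ≥ 0; q ≥ 0 ⇒ t ≤ 8. So t ∈ [0, 8]: 9 solutions.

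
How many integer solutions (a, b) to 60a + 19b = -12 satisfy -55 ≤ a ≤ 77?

7

gcd(60, 19) = 1  (60 = 3·19 + 3, 19 = 6·3 + 1, 3 = 3·1).
Back-substituting, 60·(-6) + 19·(19) = 1.
Scale by -12: particular solution (72, -228); reduce a mod 19: (15, -48).
General solution: a = 15 + 19t, b = -48 - 60t for integer t.
-55 ≤ 15 + 19t ≤ 77 gives t ∈ [-3, 3], which is 7 values.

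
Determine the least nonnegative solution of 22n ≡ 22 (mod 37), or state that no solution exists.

gcd(37, 22) = 1  (37 = 1×22 + 15, 22 = 1×15 + 7, 15 = 2×7 + 1, 7 = 7×1).
1 divides 22, so solutions exist.
Back-substituting, 22×(-5) + 37×(3) = 1.
So 22×(-5) ≡ 1 (mod 37); multiply by 22: n ≡ -110 (mod 37).
Smallest nonnegative: n = -110 mod 37 = 1.

1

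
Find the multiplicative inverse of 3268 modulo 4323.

gcd(4323, 3268):
  4323 = 1*3268 + 1055
  3268 = 3*1055 + 103
  1055 = 10*103 + 25
  103 = 4*25 + 3
  25 = 8*3 + 1
  3 = 3*1
so gcd(4323, 3268) = 1.
Back-substitute for Bézout coefficients:
  1 = 25 - 8*3
  ... = 3268*(-1385) + 4323*(1047)
So 3268*-1385 ≡ 1 (mod 4323), and -1385 mod 4323 = 2938.

2938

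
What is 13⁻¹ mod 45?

7

gcd(45, 13):
  45 = 3×13 + 6
  13 = 2×6 + 1
  6 = 6×1
so gcd(45, 13) = 1.
Back-substitute for Bézout coefficients:
  1 = 13 - 2×6
  ... = 13×(7) + 45×(-2)
So 13×7 ≡ 1 (mod 45), and 7 mod 45 = 7.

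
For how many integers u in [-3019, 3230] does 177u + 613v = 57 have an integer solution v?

gcd(613, 177):
  613 = 3×177 + 82
  177 = 2×82 + 13
  82 = 6×13 + 4
  13 = 3×4 + 1
  4 = 4×1
so gcd(613, 177) = 1.
Back-substitute for Bézout coefficients:
  1 = 13 - 3×4
  ... = 177×(142) + 613×(-41)
Scale by 57: particular solution (8094, -2337); reduce u mod 613: (125, -36).
General solution: u = 125 + 613t, v = -36 - 177t for integer t.
-3019 ≤ 125 + 613t ≤ 3230 gives t ∈ [-5, 5], which is 11 values.

11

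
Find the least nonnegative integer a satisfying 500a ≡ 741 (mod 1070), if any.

no solution

gcd(1070, 500) = 10.
10 does not divide 741, so the congruence has no solution.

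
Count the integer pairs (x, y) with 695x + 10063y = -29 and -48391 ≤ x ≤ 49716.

9

gcd(10063, 695):
  10063 = 14·695 + 333
  695 = 2·333 + 29
  333 = 11·29 + 14
  29 = 2·14 + 1
  14 = 14·1
so gcd(10063, 695) = 1.
Back-substitute for Bézout coefficients:
  1 = 29 - 2·14
  ... = 695·(695) + 10063·(-48)
Scale by -29: particular solution (-20155, 1392); reduce x mod 10063: (10034, -693).
General solution: x = 10034 + 10063t, y = -693 - 695t for integer t.
-48391 ≤ 10034 + 10063t ≤ 49716 gives t ∈ [-5, 3], which is 9 values.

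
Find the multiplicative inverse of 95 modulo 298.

gcd(298, 95) = 1  (298 = 3*95 + 13, 95 = 7*13 + 4, 13 = 3*4 + 1, 4 = 4*1).
Back-substituting, 95*(-69) + 298*(22) = 1.
So 95*-69 ≡ 1 (mod 298), and -69 mod 298 = 229.

229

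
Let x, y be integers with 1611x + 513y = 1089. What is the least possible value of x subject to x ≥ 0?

8

gcd(1611, 513):
  1611 = 3·513 + 72
  513 = 7·72 + 9
  72 = 8·9
so gcd(1611, 513) = 9.
9 divides 1089, so solutions exist.
Back-substitute for Bézout coefficients:
  9 = 513 - 7·72
  ... = 1611·(-7) + 513·(22)
Scale by 1089/9 = 121: (x₀, y₀) = (-847, 2662).
General solution: x = -847 + 57t, y = 2662 - 179t for integer t.
x ≥ 0: smallest is -847 mod 57 = 8 (at t = 15), with y = -23.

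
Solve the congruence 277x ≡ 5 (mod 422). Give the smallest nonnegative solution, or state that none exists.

291

gcd(422, 277) = 1.
1 divides 5, so solutions exist.
By Bézout, 277×(-195) + 422×(128) = 1.
So 277×(-195) ≡ 1 (mod 422); multiply by 5: x ≡ -975 (mod 422).
Smallest nonnegative: x = -975 mod 422 = 291.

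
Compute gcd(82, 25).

gcd(82, 25) = 1  (82 = 3·25 + 7, 25 = 3·7 + 4, 7 = 1·4 + 3, 4 = 1·3 + 1, 3 = 3·1).

1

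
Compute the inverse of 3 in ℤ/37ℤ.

gcd(37, 3) = 1.
By Bézout, 3*(-12) + 37*(1) = 1.
So 3*-12 ≡ 1 (mod 37), and -12 mod 37 = 25.

25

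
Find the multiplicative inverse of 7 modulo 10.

gcd(10, 7) = 1.
By Bézout, 7×(3) + 10×(-2) = 1.
So 7×3 ≡ 1 (mod 10), and 3 mod 10 = 3.

3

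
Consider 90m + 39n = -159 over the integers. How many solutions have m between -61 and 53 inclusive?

gcd(90, 39):
  90 = 2·39 + 12
  39 = 3·12 + 3
  12 = 4·3
so gcd(90, 39) = 3.
Back-substitute for Bézout coefficients:
  3 = 39 - 3·12
  ... = 90·(-3) + 39·(7)
Scale by -53: particular solution (159, -371); reduce m mod 13: (3, -11).
General solution: m = 3 + 13t, n = -11 - 30t for integer t.
-61 ≤ 3 + 13t ≤ 53 gives t ∈ [-4, 3], which is 8 values.

8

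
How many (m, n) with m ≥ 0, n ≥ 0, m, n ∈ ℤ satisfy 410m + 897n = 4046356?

gcd(897, 410) = 1.
By Bézout, 410·(431) + 897·(-197) = 1.
One solution: (641, 4218).
General: m = 641 + 897t, n = 4218 - 410t.
m ≥ 0 ⇒ t ≥ 0; n ≥ 0 ⇒ t ≤ 10. So t ∈ [0, 10]: 11 solutions.

11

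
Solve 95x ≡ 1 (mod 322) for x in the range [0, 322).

261

gcd(322, 95):
  322 = 3×95 + 37
  95 = 2×37 + 21
  37 = 1×21 + 16
  21 = 1×16 + 5
  16 = 3×5 + 1
  5 = 5×1
so gcd(322, 95) = 1.
Back-substitute for Bézout coefficients:
  1 = 16 - 3×5
  ... = 95×(-61) + 322×(18)
So 95×-61 ≡ 1 (mod 322), and -61 mod 322 = 261.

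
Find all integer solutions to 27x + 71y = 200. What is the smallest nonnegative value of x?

60

gcd(71, 27) = 1.
1 divides 200, so solutions exist.
By Bézout, 27·(-21) + 71·(8) = 1.
Scale by 200/1 = 200: (x₀, y₀) = (-4200, 1600).
General solution: x = -4200 + 71t, y = 1600 - 27t for integer t.
x ≥ 0: smallest is -4200 mod 71 = 60 (at t = 60), with y = -20.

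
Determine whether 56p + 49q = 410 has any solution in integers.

gcd(56, 49) = 7  (56 = 1×49 + 7, 49 = 7×7).
7 does not divide 410 (remainder 4), so no integer solutions.

no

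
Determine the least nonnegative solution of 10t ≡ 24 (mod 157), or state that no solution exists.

128

gcd(157, 10):
  157 = 15*10 + 7
  10 = 1*7 + 3
  7 = 2*3 + 1
  3 = 3*1
so gcd(157, 10) = 1.
1 divides 24, so solutions exist.
Back-substitute for Bézout coefficients:
  1 = 7 - 2*3
  ... = 10*(-47) + 157*(3)
So 10*(-47) ≡ 1 (mod 157); multiply by 24: t ≡ -1128 (mod 157).
Smallest nonnegative: t = -1128 mod 157 = 128.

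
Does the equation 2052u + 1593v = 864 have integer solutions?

gcd(2052, 1593) = 27  (2052 = 1×1593 + 459, 1593 = 3×459 + 216, 459 = 2×216 + 27, 216 = 8×27).
27 divides 864, so integer solutions exist.

yes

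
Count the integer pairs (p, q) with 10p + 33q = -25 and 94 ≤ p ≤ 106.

0

gcd(33, 10) = 1  (33 = 3·10 + 3, 10 = 3·3 + 1, 3 = 3·1).
Back-substituting, 10·(10) + 33·(-3) = 1.
Scale by -25: particular solution (-250, 75); reduce p mod 33: (14, -5).
General solution: p = 14 + 33t, q = -5 - 10t for integer t.
94 ≤ 14 + 33t ≤ 106 gives t ∈ [3, 2], which is 0 values.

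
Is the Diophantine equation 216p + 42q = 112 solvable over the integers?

gcd(216, 42) = 6.
6 does not divide 112 (remainder 4), so no integer solutions.

no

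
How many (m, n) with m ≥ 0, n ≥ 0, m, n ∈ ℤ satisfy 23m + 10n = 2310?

gcd(23, 10) = 1  (23 = 2*10 + 3, 10 = 3*3 + 1, 3 = 3*1).
Back-substituting, 23*(-3) + 10*(7) = 1.
Scale by 2310: one solution is (-6930, 16170). Reduce m mod 10: (0, 231).
General: m = 0 + 10t, n = 231 - 23t.
m ≥ 0 ⇒ t ≥ 0; n ≥ 0 ⇒ t ≤ 10. So t ∈ [0, 10]: 11 solutions.

11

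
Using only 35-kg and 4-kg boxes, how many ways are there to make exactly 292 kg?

3

Need nonnegative integers with 35j + 4k = 292.
gcd(35, 4) = 1, and 35·(-1) + 4·(9) = 1.
So (j₀, k₀) = (-292, 2628); general j = -292 + 4t, k = 2628 - 35t.
j ≥ 0 ⇒ t ≥ 73; k ≥ 0 ⇒ t ≤ 75. That's 3 values of t.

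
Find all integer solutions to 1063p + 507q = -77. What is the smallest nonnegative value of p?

gcd(1063, 507):
  1063 = 2·507 + 49
  507 = 10·49 + 17
  49 = 2·17 + 15
  17 = 1·15 + 2
  15 = 7·2 + 1
  2 = 2·1
so gcd(1063, 507) = 1.
1 divides -77, so solutions exist.
Back-substitute for Bézout coefficients:
  1 = 15 - 7·2
  ... = 1063·(238) + 507·(-499)
Scale by -77/1 = -77: (p₀, q₀) = (-18326, 38423).
General solution: p = -18326 + 507t, q = 38423 - 1063t for integer t.
p ≥ 0: smallest is -18326 mod 507 = 433 (at t = 37), with q = -908.

433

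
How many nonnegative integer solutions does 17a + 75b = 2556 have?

2

gcd(75, 17):
  75 = 4*17 + 7
  17 = 2*7 + 3
  7 = 2*3 + 1
  3 = 3*1
so gcd(75, 17) = 1.
Back-substitute for Bézout coefficients:
  1 = 7 - 2*3
  ... = 17*(-22) + 75*(5)
Scale by 2556: one solution is (-56232, 12780). Reduce a mod 75: (18, 30).
General: a = 18 + 75t, b = 30 - 17t.
a ≥ 0 ⇒ t ≥ 0; b ≥ 0 ⇒ t ≤ 1. So t ∈ [0, 1]: 2 solutions.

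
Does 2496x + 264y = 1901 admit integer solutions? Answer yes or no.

gcd(2496, 264) = 24.
24 does not divide 1901 (remainder 5), so no integer solutions.

no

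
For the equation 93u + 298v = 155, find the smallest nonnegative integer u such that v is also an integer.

101

gcd(298, 93) = 1.
1 divides 155, so solutions exist.
By Bézout, 93·(141) + 298·(-44) = 1.
Scale by 155/1 = 155: (u₀, v₀) = (21855, -6820).
General solution: u = 21855 + 298t, v = -6820 - 93t for integer t.
u ≥ 0: smallest is 21855 mod 298 = 101 (at t = -73), with v = -31.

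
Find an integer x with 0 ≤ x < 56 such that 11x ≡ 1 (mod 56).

51

gcd(56, 11) = 1  (56 = 5*11 + 1, 11 = 11*1).
Back-substituting, 11*(-5) + 56*(1) = 1.
So 11*-5 ≡ 1 (mod 56), and -5 mod 56 = 51.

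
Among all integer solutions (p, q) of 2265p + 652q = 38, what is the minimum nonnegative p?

458

gcd(2265, 652):
  2265 = 3×652 + 309
  652 = 2×309 + 34
  309 = 9×34 + 3
  34 = 11×3 + 1
  3 = 3×1
so gcd(2265, 652) = 1.
1 divides 38, so solutions exist.
Back-substitute for Bézout coefficients:
  1 = 34 - 11×3
  ... = 2265×(-211) + 652×(733)
Scale by 38/1 = 38: (p₀, q₀) = (-8018, 27854).
General solution: p = -8018 + 652t, q = 27854 - 2265t for integer t.
p ≥ 0: smallest is -8018 mod 652 = 458 (at t = 13), with q = -1591.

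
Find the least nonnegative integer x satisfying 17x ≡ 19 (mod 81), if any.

44

gcd(81, 17) = 1.
1 divides 19, so solutions exist.
By Bézout, 17*(-19) + 81*(4) = 1.
So 17*(-19) ≡ 1 (mod 81); multiply by 19: x ≡ -361 (mod 81).
Smallest nonnegative: x = -361 mod 81 = 44.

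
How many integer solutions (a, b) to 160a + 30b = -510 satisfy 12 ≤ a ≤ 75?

gcd(160, 30):
  160 = 5×30 + 10
  30 = 3×10
so gcd(160, 30) = 10.
Back-substitute for Bézout coefficients:
  10 = 160 - 5×30
  ... = 160×(1) + 30×(-5)
Scale by -51: particular solution (-51, 255); reduce a mod 3: (0, -17).
General solution: a = 0 + 3t, b = -17 - 16t for integer t.
12 ≤ 0 + 3t ≤ 75 gives t ∈ [4, 25], which is 22 values.

22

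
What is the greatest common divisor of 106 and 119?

gcd(119, 106):
  119 = 1×106 + 13
  106 = 8×13 + 2
  13 = 6×2 + 1
  2 = 2×1
so gcd(119, 106) = 1.

1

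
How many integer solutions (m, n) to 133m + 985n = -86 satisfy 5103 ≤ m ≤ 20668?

16

gcd(985, 133) = 1.
By Bézout, 133·(237) + 985·(-32) = 1.
Particular solution: (303, -41).
General solution: m = 303 + 985t, n = -41 - 133t for integer t.
5103 ≤ 303 + 985t ≤ 20668 gives t ∈ [5, 20], which is 16 values.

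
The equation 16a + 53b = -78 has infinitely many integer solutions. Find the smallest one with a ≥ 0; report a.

gcd(53, 16) = 1  (53 = 3*16 + 5, 16 = 3*5 + 1, 5 = 5*1).
1 divides -78, so solutions exist.
Back-substituting, 16*(10) + 53*(-3) = 1.
Scale by -78/1 = -78: (a₀, b₀) = (-780, 234).
General solution: a = -780 + 53t, b = 234 - 16t for integer t.
a ≥ 0: smallest is -780 mod 53 = 15 (at t = 15), with b = -6.

15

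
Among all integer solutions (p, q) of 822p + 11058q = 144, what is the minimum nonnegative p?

1184

gcd(11058, 822):
  11058 = 13·822 + 372
  822 = 2·372 + 78
  372 = 4·78 + 60
  78 = 1·60 + 18
  60 = 3·18 + 6
  18 = 3·6
so gcd(11058, 822) = 6.
6 divides 144, so solutions exist.
Back-substitute for Bézout coefficients:
  6 = 60 - 3·18
  ... = 822·(-565) + 11058·(42)
Scale by 144/6 = 24: (p₀, q₀) = (-13560, 1008).
General solution: p = -13560 + 1843t, q = 1008 - 137t for integer t.
p ≥ 0: smallest is -13560 mod 1843 = 1184 (at t = 8), with q = -88.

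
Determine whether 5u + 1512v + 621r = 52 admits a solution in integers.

yes

gcd(1512, 5):
  1512 = 302·5 + 2
  5 = 2·2 + 1
  2 = 2·1
so gcd(1512, 5) = 1.
gcd(1, 621) = 1.
1 divides 52, so integer solutions exist.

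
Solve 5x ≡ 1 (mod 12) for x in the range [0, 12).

5

gcd(12, 5):
  12 = 2*5 + 2
  5 = 2*2 + 1
  2 = 2*1
so gcd(12, 5) = 1.
Back-substitute for Bézout coefficients:
  1 = 5 - 2*2
  ... = 5*(5) + 12*(-2)
So 5*5 ≡ 1 (mod 12), and 5 mod 12 = 5.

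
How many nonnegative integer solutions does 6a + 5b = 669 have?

22

gcd(6, 5):
  6 = 1·5 + 1
  5 = 5·1
so gcd(6, 5) = 1.
Back-substitute for Bézout coefficients:
  1 = 6 - 1·5
  ... = 6·(1) + 5·(-1)
Scale by 669: one solution is (669, -669). Reduce a mod 5: (4, 129).
General: a = 4 + 5t, b = 129 - 6t.
a ≥ 0 ⇒ t ≥ 0; b ≥ 0 ⇒ t ≤ 21. So t ∈ [0, 21]: 22 solutions.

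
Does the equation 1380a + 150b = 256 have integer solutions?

no

gcd(1380, 150) = 30.
30 does not divide 256 (remainder 16), so no integer solutions.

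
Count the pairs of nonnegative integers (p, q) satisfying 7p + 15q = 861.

gcd(15, 7) = 1  (15 = 2*7 + 1, 7 = 7*1).
Back-substituting, 7*(-2) + 15*(1) = 1.
Scale by 861: one solution is (-1722, 861). Reduce p mod 15: (3, 56).
General: p = 3 + 15t, q = 56 - 7t.
p ≥ 0 ⇒ t ≥ 0; q ≥ 0 ⇒ t ≤ 8. So t ∈ [0, 8]: 9 solutions.

9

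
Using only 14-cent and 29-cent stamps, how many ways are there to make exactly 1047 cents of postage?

2

Need nonnegative integers with 14j + 29k = 1047.
gcd(14, 29) = 1, and 14·(-2) + 29·(1) = 1.
So (j₀, k₀) = (-2094, 1047); general j = -2094 + 29t, k = 1047 - 14t.
j ≥ 0 ⇒ t ≥ 73; k ≥ 0 ⇒ t ≤ 74. That's 2 values of t.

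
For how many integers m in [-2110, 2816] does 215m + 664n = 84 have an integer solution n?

gcd(664, 215):
  664 = 3*215 + 19
  215 = 11*19 + 6
  19 = 3*6 + 1
  6 = 6*1
so gcd(664, 215) = 1.
Back-substitute for Bézout coefficients:
  1 = 19 - 3*6
  ... = 215*(-105) + 664*(34)
Scale by 84: particular solution (-8820, 2856); reduce m mod 664: (476, -154).
General solution: m = 476 + 664t, n = -154 - 215t for integer t.
-2110 ≤ 476 + 664t ≤ 2816 gives t ∈ [-3, 3], which is 7 values.

7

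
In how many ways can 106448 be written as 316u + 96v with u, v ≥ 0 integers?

gcd(316, 96) = 4.
By Bézout, 316·(7) + 96·(-23) = 4.
One solution: (20, 1043).
General: u = 20 + 24t, v = 1043 - 79t.
u ≥ 0 ⇒ t ≥ 0; v ≥ 0 ⇒ t ≤ 13. So t ∈ [0, 13]: 14 solutions.

14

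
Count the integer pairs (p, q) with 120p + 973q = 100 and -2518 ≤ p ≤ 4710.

gcd(973, 120) = 1.
By Bézout, 120·(-300) + 973·(37) = 1.
Particular solution: (163, -20).
General solution: p = 163 + 973t, q = -20 - 120t for integer t.
-2518 ≤ 163 + 973t ≤ 4710 gives t ∈ [-2, 4], which is 7 values.

7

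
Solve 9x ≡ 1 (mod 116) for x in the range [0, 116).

13

gcd(116, 9) = 1  (116 = 12×9 + 8, 9 = 1×8 + 1, 8 = 8×1).
Back-substituting, 9×(13) + 116×(-1) = 1.
So 9×13 ≡ 1 (mod 116), and 13 mod 116 = 13.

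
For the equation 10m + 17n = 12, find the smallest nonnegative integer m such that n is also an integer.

gcd(17, 10) = 1  (17 = 1*10 + 7, 10 = 1*7 + 3, 7 = 2*3 + 1, 3 = 3*1).
1 divides 12, so solutions exist.
Back-substituting, 10*(-5) + 17*(3) = 1.
Scale by 12/1 = 12: (m₀, n₀) = (-60, 36).
General solution: m = -60 + 17t, n = 36 - 10t for integer t.
m ≥ 0: smallest is -60 mod 17 = 8 (at t = 4), with n = -4.

8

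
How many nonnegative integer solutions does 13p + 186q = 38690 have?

gcd(186, 13) = 1.
By Bézout, 13×(43) + 186×(-3) = 1.
One solution: (86, 202).
General: p = 86 + 186t, q = 202 - 13t.
p ≥ 0 ⇒ t ≥ 0; q ≥ 0 ⇒ t ≤ 15. So t ∈ [0, 15]: 16 solutions.

16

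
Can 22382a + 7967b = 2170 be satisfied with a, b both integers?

gcd(22382, 7967) = 31.
31 divides 2170, so integer solutions exist.

yes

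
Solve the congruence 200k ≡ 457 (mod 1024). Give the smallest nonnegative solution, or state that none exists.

no solution

gcd(1024, 200) = 8  (1024 = 5·200 + 24, 200 = 8·24 + 8, 24 = 3·8).
8 does not divide 457, so the congruence has no solution.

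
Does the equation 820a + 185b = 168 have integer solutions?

gcd(820, 185) = 5  (820 = 4*185 + 80, 185 = 2*80 + 25, 80 = 3*25 + 5, 25 = 5*5).
5 does not divide 168 (remainder 3), so no integer solutions.

no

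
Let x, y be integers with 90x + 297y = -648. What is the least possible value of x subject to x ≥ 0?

gcd(297, 90):
  297 = 3·90 + 27
  90 = 3·27 + 9
  27 = 3·9
so gcd(297, 90) = 9.
9 divides -648, so solutions exist.
Back-substitute for Bézout coefficients:
  9 = 90 - 3·27
  ... = 90·(10) + 297·(-3)
Scale by -648/9 = -72: (x₀, y₀) = (-720, 216).
General solution: x = -720 + 33t, y = 216 - 10t for integer t.
x ≥ 0: smallest is -720 mod 33 = 6 (at t = 22), with y = -4.

6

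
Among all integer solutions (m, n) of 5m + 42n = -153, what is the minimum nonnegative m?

gcd(42, 5):
  42 = 8×5 + 2
  5 = 2×2 + 1
  2 = 2×1
so gcd(42, 5) = 1.
1 divides -153, so solutions exist.
Back-substitute for Bézout coefficients:
  1 = 5 - 2×2
  ... = 5×(17) + 42×(-2)
Scale by -153/1 = -153: (m₀, n₀) = (-2601, 306).
General solution: m = -2601 + 42t, n = 306 - 5t for integer t.
m ≥ 0: smallest is -2601 mod 42 = 3 (at t = 62), with n = -4.

3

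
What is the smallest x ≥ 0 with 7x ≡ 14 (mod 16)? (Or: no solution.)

2

gcd(16, 7) = 1  (16 = 2×7 + 2, 7 = 3×2 + 1, 2 = 2×1).
1 divides 14, so solutions exist.
Back-substituting, 7×(7) + 16×(-3) = 1.
So 7×(7) ≡ 1 (mod 16); multiply by 14: x ≡ 98 (mod 16).
Smallest nonnegative: x = 98 mod 16 = 2.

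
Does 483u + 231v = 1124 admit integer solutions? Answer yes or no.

gcd(483, 231):
  483 = 2*231 + 21
  231 = 11*21
so gcd(483, 231) = 21.
21 does not divide 1124 (remainder 11), so no integer solutions.

no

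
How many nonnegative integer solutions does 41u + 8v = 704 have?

gcd(41, 8) = 1  (41 = 5*8 + 1, 8 = 8*1).
Back-substituting, 41*(1) + 8*(-5) = 1.
Scale by 704: one solution is (704, -3520). Reduce u mod 8: (0, 88).
General: u = 0 + 8t, v = 88 - 41t.
u ≥ 0 ⇒ t ≥ 0; v ≥ 0 ⇒ t ≤ 2. So t ∈ [0, 2]: 3 solutions.

3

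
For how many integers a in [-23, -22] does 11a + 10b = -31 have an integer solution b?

gcd(11, 10):
  11 = 1×10 + 1
  10 = 10×1
so gcd(11, 10) = 1.
Back-substitute for Bézout coefficients:
  1 = 11 - 1×10
  ... = 11×(1) + 10×(-1)
Scale by -31: particular solution (-31, 31); reduce a mod 10: (9, -13).
General solution: a = 9 + 10t, b = -13 - 11t for integer t.
-23 ≤ 9 + 10t ≤ -22 gives t ∈ [-3, -4], which is 0 values.

0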